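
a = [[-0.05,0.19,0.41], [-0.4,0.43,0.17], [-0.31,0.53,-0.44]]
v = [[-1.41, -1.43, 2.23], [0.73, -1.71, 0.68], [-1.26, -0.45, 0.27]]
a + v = [[-1.46, -1.24, 2.64], [0.33, -1.28, 0.85], [-1.57, 0.08, -0.17]]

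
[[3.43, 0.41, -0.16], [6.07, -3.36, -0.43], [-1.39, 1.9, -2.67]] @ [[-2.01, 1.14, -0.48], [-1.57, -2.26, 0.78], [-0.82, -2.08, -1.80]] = [[-7.41, 3.32, -1.04], [-6.57, 15.41, -4.76], [2.00, -0.32, 6.96]]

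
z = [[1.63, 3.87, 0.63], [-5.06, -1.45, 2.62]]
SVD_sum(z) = [[2.45, 1.45, -0.95], [-4.62, -2.73, 1.78]] + [[-0.82,2.42,1.58], [-0.44,1.28,0.84]]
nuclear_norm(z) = 9.81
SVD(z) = [[-0.47,0.88],[0.88,0.47]] @ diag([6.406759633257661, 3.39921034972244]) @ [[-0.82, -0.48, 0.32],[-0.27, 0.81, 0.52]]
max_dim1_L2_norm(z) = 5.88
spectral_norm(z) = 6.41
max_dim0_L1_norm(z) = 6.69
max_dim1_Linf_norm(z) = 5.06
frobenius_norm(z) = 7.25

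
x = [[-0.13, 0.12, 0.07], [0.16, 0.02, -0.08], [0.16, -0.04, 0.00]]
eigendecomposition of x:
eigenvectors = [[0.70+0.00j, (-0.44-0.17j), (-0.44+0.17j)],[(-0.52+0j), (-0.32-0.37j), -0.32+0.37j],[-0.49+0.00j, (-0.73+0j), (-0.73-0j)]]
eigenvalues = [(-0.27+0j), (0.08+0.02j), (0.08-0.02j)]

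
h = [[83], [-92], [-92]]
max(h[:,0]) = 83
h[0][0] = 83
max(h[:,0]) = 83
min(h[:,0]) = -92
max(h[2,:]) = -92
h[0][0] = 83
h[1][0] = -92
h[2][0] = -92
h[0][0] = 83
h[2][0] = -92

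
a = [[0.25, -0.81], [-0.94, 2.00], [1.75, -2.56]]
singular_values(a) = [3.89, 0.35]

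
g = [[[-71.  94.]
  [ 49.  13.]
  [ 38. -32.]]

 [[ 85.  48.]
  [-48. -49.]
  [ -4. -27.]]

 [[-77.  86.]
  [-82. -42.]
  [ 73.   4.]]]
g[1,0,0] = 85.0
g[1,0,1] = 48.0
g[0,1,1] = 13.0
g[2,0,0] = -77.0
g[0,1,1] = 13.0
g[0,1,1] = 13.0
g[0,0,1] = 94.0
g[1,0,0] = 85.0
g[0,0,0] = -71.0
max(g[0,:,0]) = 49.0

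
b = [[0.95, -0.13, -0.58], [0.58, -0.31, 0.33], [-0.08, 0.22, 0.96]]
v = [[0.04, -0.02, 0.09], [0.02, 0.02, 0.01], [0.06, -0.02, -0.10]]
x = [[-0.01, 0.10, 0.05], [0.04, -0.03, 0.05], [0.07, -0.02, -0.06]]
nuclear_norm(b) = 2.55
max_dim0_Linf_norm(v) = 0.1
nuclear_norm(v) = 0.24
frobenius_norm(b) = 1.67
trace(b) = 1.60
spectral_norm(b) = 1.35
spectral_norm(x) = 0.13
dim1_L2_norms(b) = [1.12, 0.74, 0.99]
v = x @ b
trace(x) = -0.10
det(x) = 0.00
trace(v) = -0.04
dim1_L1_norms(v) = [0.15, 0.05, 0.18]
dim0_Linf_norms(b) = [0.95, 0.31, 0.96]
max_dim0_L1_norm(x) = 0.16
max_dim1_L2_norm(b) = 1.12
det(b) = -0.34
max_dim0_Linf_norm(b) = 0.96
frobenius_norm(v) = 0.16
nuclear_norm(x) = 0.27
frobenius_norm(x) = 0.16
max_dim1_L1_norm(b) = 1.66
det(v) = -0.00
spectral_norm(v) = 0.14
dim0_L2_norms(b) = [1.12, 0.4, 1.17]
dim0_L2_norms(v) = [0.07, 0.03, 0.13]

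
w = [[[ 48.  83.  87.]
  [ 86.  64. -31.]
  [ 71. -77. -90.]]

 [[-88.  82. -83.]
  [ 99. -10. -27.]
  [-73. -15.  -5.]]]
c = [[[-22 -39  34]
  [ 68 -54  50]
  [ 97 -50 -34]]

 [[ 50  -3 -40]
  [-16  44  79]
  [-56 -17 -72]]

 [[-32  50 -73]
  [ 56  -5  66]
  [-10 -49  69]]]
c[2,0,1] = 50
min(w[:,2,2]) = -90.0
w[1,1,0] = 99.0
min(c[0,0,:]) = -39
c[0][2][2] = -34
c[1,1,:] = [-16, 44, 79]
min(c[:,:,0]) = -56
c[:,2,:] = [[97, -50, -34], [-56, -17, -72], [-10, -49, 69]]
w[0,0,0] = 48.0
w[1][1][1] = -10.0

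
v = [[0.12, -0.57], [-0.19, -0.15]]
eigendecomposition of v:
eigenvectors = [[0.93, 0.76],[-0.36, 0.65]]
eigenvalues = [0.34, -0.37]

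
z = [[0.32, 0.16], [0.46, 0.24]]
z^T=[[0.32, 0.46], [0.16, 0.24]]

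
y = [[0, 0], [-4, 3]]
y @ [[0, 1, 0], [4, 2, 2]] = [[0, 0, 0], [12, 2, 6]]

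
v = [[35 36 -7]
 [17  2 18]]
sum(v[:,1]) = 38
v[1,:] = [17, 2, 18]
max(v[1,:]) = 18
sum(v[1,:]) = 37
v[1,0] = 17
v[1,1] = 2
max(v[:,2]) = 18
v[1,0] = 17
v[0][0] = 35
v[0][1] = 36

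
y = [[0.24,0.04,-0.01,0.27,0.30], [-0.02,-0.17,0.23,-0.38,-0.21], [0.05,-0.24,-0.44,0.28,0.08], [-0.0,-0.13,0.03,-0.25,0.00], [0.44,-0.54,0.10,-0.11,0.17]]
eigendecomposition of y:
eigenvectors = [[0.58+0.00j, -0.68+0.00j, -0.16+0.00j, 0.39+0.02j, (0.39-0.02j)], [(-0.19+0j), -0.43+0.00j, -0.27+0.00j, -0.48+0.04j, (-0.48-0.04j)], [0.14+0.00j, 0.38+0.00j, 0.70+0.00j, -0.33-0.13j, -0.33+0.13j], [0.03+0.00j, (0.26+0j), (0.59+0j), -0.24-0.00j, (-0.24+0j)], [(0.78+0j), 0.37+0.00j, (-0.25+0j), (-0.66+0j), (-0.66-0j)]]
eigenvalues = [(0.64+0j), (0.01+0j), (-0.15+0j), (-0.47+0.04j), (-0.47-0.04j)]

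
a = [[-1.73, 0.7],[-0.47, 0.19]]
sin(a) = [[-1.12, 0.45], [-0.31, 0.12]]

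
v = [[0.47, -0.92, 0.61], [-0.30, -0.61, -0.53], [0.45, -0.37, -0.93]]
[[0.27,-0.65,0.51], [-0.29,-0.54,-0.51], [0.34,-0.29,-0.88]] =v@[[0.8, 0.1, -0.02],[0.1, 0.79, 0.05],[-0.02, 0.05, 0.92]]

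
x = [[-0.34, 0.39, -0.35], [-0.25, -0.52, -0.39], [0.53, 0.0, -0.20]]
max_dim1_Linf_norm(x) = 0.53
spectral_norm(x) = 0.73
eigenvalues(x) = [(-0.21+0.56j), (-0.21-0.56j), (-0.64+0j)]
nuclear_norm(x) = 1.87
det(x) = -0.23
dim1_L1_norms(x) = [1.08, 1.16, 0.73]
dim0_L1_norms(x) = [1.12, 0.91, 0.94]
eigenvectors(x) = [[0.65+0.00j, (0.65-0j), -0.41+0.00j], [0.21+0.39j, (0.21-0.39j), (0.76+0j)], [(-0.01-0.61j), (-0.01+0.61j), (0.5+0j)]]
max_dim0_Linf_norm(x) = 0.53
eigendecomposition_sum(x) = [[-0.14+0.24j, 0.09+0.14j, -0.25-0.02j], [(-0.19-0.01j), -0.06+0.10j, (-0.07-0.15j)], [(0.22+0.12j), 0.13-0.08j, -0.02+0.23j]] + [[(-0.14-0.24j), 0.09-0.14j, -0.25+0.02j], [-0.19+0.01j, -0.06-0.10j, -0.07+0.15j], [(0.22-0.12j), (0.13+0.08j), -0.02-0.23j]] + [[(-0.07+0j), (0.22-0j), (0.14-0j)], [(0.12-0j), (-0.4+0j), -0.26+0.00j], [0.08-0.00j, -0.26+0.00j, (-0.17+0j)]]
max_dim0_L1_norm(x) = 1.12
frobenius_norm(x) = 1.09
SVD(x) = [[-0.46, 0.68, 0.56], [-0.77, -0.63, 0.14], [0.45, -0.37, 0.81]] @ diag([0.7266702200082059, 0.6576650459772155, 0.4853113213732118]) @ [[0.81, 0.30, 0.51], [-0.41, 0.9, 0.12], [0.42, 0.31, -0.85]]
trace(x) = -1.06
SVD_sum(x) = [[-0.27, -0.1, -0.17], [-0.45, -0.17, -0.28], [0.26, 0.1, 0.17]] + [[-0.19, 0.41, 0.05], [0.17, -0.37, -0.05], [0.1, -0.22, -0.03]] + [[0.12, 0.08, -0.23], [0.03, 0.02, -0.06], [0.17, 0.12, -0.34]]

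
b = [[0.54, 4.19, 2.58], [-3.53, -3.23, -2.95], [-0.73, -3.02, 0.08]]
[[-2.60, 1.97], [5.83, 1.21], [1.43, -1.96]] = b@[[-1.10, -0.75], [-0.22, 0.82], [-0.42, -0.41]]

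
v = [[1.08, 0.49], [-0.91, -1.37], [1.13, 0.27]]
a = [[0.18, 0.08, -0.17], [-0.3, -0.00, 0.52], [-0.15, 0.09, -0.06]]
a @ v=[[-0.07, -0.07], [0.26, -0.01], [-0.31, -0.21]]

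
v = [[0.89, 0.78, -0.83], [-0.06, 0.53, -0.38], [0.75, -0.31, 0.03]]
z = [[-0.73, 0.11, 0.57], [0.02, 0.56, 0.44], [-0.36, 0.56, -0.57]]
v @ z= [[-0.34, 0.07, 1.32], [0.19, 0.08, 0.42], [-0.56, -0.07, 0.27]]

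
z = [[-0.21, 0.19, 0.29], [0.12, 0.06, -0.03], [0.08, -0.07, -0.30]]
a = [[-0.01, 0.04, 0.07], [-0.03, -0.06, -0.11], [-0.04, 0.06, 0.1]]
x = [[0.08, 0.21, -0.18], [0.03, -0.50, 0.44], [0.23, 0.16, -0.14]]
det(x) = 0.00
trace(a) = 0.03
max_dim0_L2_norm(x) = 0.57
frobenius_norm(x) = 0.79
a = x @ z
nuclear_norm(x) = 0.99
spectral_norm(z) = 0.51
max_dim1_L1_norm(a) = 0.2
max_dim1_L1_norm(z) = 0.69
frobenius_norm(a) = 0.20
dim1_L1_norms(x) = [0.47, 0.97, 0.53]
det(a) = -0.00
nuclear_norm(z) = 0.74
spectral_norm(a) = 0.19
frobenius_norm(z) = 0.53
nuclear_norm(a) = 0.24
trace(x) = -0.56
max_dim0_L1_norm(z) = 0.62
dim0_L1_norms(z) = [0.41, 0.32, 0.62]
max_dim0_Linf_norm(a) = 0.11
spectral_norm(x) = 0.76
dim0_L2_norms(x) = [0.25, 0.57, 0.5]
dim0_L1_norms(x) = [0.34, 0.87, 0.76]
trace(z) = -0.45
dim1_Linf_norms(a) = [0.07, 0.11, 0.1]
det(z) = 0.01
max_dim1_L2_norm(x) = 0.67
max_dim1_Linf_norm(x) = 0.5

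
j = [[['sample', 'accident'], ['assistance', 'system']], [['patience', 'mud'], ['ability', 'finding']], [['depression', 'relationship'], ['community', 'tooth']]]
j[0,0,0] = 'sample'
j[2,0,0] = 'depression'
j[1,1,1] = 'finding'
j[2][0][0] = 'depression'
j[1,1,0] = 'ability'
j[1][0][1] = 'mud'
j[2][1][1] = 'tooth'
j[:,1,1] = ['system', 'finding', 'tooth']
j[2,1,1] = 'tooth'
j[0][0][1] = 'accident'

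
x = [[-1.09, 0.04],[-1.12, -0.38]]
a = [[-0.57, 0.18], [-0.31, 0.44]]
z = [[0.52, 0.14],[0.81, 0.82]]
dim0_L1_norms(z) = [1.33, 0.96]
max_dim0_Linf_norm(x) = 1.12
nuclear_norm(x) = 1.87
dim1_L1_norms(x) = [1.13, 1.5]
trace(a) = -0.13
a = x + z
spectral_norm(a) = 0.76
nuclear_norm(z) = 1.50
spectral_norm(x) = 1.58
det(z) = 0.31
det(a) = -0.20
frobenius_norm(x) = 1.61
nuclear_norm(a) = 1.02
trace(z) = 1.34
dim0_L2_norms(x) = [1.56, 0.38]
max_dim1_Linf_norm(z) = 0.82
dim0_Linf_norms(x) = [1.12, 0.38]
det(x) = 0.46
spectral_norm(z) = 1.25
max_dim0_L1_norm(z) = 1.33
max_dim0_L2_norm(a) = 0.65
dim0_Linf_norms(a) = [0.57, 0.44]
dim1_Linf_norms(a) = [0.57, 0.44]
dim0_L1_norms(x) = [2.21, 0.42]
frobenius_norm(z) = 1.27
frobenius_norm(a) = 0.80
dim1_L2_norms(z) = [0.54, 1.15]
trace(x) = -1.47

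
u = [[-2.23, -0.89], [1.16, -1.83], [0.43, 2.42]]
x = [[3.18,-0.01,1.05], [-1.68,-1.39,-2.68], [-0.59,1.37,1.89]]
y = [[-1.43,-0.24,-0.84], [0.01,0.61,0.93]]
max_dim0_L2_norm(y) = 1.43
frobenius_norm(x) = 5.38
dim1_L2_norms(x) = [3.35, 3.45, 2.41]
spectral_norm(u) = 3.20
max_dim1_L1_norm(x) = 5.75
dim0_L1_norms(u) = [3.82, 5.14]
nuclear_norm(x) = 7.40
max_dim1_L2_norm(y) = 1.68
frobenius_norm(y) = 2.01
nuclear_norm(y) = 2.69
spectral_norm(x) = 4.59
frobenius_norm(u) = 4.06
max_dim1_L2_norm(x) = 3.45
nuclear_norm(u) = 5.70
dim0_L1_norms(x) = [5.45, 2.77, 5.62]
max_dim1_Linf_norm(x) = 3.18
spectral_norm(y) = 1.80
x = u @ y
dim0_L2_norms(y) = [1.43, 0.66, 1.25]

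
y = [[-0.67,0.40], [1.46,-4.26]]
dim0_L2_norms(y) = [1.61, 4.28]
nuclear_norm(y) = 5.04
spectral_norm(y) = 4.54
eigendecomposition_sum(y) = [[-0.49, -0.05], [-0.19, -0.02]] + [[-0.18,  0.45], [1.65,  -4.24]]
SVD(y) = [[-0.13, 0.99], [0.99, 0.13]] @ diag([4.542948426171199, 0.4997195184787353]) @ [[0.34,  -0.94], [-0.94,  -0.34]]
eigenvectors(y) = [[0.93, -0.11], [0.36, 0.99]]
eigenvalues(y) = [-0.51, -4.42]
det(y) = 2.27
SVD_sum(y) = [[-0.20,0.57], [1.52,-4.24]] + [[-0.47, -0.17], [-0.06, -0.02]]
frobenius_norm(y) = 4.57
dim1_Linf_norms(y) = [0.67, 4.26]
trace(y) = -4.93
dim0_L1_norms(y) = [2.13, 4.66]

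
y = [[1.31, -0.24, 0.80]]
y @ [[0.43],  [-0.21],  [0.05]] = [[0.65]]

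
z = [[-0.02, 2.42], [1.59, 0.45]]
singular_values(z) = [2.49, 1.55]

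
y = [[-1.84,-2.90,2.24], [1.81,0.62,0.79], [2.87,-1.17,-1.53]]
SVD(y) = [[-0.8, -0.58, -0.13], [0.26, -0.15, -0.95], [0.54, -0.8, 0.27]] @ diag([4.632071903753545, 2.9450744046906547, 1.7073214780154893]) @ [[0.75, 0.40, -0.52], [-0.51, 0.86, -0.07], [-0.42, -0.31, -0.85]]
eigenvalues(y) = [(-4.05+0j), (0.65+2.31j), (0.65-2.31j)]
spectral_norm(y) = 4.63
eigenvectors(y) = [[-0.63+0.00j, (0.06-0.55j), 0.06+0.55j], [(0.11+0j), -0.61+0.00j, -0.61-0.00j], [0.77+0.00j, (-0.16-0.54j), (-0.16+0.54j)]]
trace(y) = -2.75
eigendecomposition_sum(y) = [[(-1.88+0j),  (-0.69+0j),  (1.88-0j)], [0.34-0.00j,  (0.13-0j),  (-0.34+0j)], [2.29-0.00j,  (0.85-0j),  (-2.3+0j)]] + [[0.02+0.66j, -1.10+0.10j, 0.18+0.53j], [(0.74-0.1j), 0.25+1.21j, (0.57-0.26j)], [(0.29+0.62j), -1.01+0.54j, 0.39+0.43j]] + [[(0.02-0.66j), -1.10-0.10j, 0.18-0.53j], [0.74+0.10j, (0.25-1.21j), (0.57+0.26j)], [(0.29-0.62j), (-1.01-0.54j), (0.39-0.43j)]]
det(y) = -23.29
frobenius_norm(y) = 5.75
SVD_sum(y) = [[-2.80, -1.49, 1.94], [0.90, 0.48, -0.63], [1.87, 1.00, -1.30]] + [[0.87, -1.48, 0.12], [0.22, -0.37, 0.03], [1.19, -2.02, 0.16]] + [[0.09,0.07,0.19], [0.69,0.51,1.39], [-0.19,-0.14,-0.39]]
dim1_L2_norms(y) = [4.1, 2.07, 3.46]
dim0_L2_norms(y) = [3.86, 3.19, 2.83]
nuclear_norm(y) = 9.28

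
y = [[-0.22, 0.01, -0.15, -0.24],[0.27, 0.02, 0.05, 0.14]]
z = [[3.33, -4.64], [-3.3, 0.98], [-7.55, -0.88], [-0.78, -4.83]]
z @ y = [[-1.99, -0.06, -0.73, -1.45], [0.99, -0.01, 0.54, 0.93], [1.42, -0.09, 1.09, 1.69], [-1.13, -0.1, -0.12, -0.49]]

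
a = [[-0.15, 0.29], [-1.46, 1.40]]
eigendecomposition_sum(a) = [[0.29, -0.07], [0.35, -0.09]] + [[-0.44, 0.36], [-1.81, 1.49]]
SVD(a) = [[-0.15, -0.99], [-0.99, 0.15]] @ diag([2.0462952927667977, 0.10428602399385975]) @ [[0.72,-0.7], [-0.7,-0.72]]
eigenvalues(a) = [0.2, 1.05]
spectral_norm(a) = 2.05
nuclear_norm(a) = 2.15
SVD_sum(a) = [[-0.22, 0.22],[-1.45, 1.41]] + [[0.07, 0.07], [-0.01, -0.01]]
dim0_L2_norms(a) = [1.47, 1.43]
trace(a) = 1.25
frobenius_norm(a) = 2.05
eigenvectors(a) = [[-0.63, -0.24], [-0.77, -0.97]]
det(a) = 0.21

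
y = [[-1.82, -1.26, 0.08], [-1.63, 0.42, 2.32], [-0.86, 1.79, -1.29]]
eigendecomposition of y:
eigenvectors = [[-0.25, 0.9, -0.78], [0.84, 0.27, -0.57], [0.48, 0.33, 0.24]]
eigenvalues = [2.25, -2.17, -2.77]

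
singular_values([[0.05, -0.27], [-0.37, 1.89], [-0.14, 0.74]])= [2.09, 0.01]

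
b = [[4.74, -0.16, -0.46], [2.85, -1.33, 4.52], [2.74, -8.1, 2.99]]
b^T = [[4.74, 2.85, 2.74], [-0.16, -1.33, -8.1], [-0.46, 4.52, 2.99]]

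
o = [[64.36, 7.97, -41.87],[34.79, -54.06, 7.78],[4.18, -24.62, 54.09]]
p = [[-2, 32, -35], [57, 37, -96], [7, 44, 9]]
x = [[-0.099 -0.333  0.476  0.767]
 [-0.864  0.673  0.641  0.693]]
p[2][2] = 9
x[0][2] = 0.476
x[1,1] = 0.673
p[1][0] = 57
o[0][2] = -41.87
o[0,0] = 64.36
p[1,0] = 57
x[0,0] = -0.099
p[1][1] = 37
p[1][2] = -96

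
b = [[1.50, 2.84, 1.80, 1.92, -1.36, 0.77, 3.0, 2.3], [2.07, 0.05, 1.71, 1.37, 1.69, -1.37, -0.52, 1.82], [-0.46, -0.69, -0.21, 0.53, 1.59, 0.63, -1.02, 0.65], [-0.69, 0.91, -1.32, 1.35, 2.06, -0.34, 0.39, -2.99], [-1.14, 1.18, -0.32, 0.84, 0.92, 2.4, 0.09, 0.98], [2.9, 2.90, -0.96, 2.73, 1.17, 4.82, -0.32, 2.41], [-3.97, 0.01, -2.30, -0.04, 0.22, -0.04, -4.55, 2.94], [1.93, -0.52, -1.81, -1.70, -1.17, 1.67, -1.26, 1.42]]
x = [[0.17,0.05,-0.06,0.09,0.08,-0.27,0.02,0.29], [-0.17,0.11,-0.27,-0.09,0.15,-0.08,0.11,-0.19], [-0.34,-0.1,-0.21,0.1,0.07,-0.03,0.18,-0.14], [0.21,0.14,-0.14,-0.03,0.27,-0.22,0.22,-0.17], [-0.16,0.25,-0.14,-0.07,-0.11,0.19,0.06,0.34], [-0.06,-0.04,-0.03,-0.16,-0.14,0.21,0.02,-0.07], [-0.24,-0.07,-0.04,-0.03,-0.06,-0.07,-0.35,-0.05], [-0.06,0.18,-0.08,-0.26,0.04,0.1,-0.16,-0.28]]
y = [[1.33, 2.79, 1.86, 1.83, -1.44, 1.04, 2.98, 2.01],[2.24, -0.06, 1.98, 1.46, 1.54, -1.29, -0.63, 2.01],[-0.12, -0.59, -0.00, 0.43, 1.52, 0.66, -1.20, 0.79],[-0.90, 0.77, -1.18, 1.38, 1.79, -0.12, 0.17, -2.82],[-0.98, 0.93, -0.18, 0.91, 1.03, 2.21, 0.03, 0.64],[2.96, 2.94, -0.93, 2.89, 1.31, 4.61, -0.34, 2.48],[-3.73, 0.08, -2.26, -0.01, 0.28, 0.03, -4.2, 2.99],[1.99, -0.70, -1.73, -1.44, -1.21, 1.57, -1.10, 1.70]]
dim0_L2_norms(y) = [5.93, 4.33, 4.22, 4.34, 3.78, 5.64, 5.45, 5.92]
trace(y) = 5.79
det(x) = -0.00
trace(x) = -0.49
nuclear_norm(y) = 32.24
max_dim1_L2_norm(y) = 7.47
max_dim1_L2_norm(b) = 7.46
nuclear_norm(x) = 2.99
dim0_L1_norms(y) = [14.25, 8.86, 10.12, 10.35, 10.12, 11.53, 10.65, 15.44]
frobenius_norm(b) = 14.50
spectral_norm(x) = 0.72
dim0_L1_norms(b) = [14.66, 9.1, 10.43, 10.48, 10.18, 12.04, 11.15, 15.51]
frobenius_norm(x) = 1.32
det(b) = 3021.21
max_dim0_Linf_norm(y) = 4.61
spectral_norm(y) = 8.88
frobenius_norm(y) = 14.19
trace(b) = 5.30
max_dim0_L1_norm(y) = 15.44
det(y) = 424.94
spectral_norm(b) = 8.97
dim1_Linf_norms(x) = [0.29, 0.27, 0.34, 0.27, 0.34, 0.21, 0.35, 0.28]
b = y + x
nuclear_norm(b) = 33.51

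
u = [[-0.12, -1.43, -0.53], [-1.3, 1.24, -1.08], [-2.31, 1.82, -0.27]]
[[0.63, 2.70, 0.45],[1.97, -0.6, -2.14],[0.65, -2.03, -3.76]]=u@ [[0.06, -0.21, 1.32], [0.18, -1.52, -0.4], [-1.69, -0.94, -0.07]]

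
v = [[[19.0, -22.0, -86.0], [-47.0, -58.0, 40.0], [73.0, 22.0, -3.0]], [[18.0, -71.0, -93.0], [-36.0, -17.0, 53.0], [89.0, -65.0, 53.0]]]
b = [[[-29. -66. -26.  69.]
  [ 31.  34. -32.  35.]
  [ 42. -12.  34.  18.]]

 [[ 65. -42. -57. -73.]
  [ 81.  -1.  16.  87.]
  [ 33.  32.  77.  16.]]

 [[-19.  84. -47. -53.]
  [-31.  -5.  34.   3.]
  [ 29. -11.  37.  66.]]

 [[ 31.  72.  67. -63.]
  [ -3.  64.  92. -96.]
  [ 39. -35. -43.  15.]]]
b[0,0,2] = -26.0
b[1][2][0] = 33.0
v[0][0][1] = -22.0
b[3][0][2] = 67.0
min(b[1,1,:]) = -1.0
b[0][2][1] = -12.0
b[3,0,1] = 72.0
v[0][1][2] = 40.0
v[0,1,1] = -58.0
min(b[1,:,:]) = -73.0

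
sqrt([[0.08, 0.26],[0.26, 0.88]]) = [[0.13, 0.25], [0.25, 0.9]]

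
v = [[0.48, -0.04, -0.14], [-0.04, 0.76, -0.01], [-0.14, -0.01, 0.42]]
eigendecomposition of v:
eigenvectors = [[-0.63, -0.76, 0.15], [-0.07, -0.14, -0.99], [-0.77, 0.64, -0.03]]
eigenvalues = [0.3, 0.59, 0.77]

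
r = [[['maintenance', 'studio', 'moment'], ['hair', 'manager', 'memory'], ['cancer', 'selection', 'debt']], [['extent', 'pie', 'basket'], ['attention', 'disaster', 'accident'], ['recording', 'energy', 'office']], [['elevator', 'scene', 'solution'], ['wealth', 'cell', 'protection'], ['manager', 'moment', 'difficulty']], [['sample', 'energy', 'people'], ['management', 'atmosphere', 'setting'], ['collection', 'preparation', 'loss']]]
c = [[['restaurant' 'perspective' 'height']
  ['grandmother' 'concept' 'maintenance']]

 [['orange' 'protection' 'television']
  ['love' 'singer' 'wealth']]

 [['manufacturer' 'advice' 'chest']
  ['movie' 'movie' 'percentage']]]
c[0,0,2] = 'height'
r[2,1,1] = 'cell'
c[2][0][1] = 'advice'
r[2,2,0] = 'manager'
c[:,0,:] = [['restaurant', 'perspective', 'height'], ['orange', 'protection', 'television'], ['manufacturer', 'advice', 'chest']]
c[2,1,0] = 'movie'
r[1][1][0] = 'attention'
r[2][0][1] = 'scene'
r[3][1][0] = 'management'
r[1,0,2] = 'basket'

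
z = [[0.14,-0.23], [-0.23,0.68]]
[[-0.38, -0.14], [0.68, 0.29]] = z@ [[-2.45,-0.74], [0.17,0.17]]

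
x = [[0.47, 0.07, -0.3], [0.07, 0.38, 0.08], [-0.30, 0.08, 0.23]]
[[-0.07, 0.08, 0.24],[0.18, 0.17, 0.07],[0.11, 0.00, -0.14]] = x @ [[0.14, 0.04, 0.43], [0.34, 0.47, 0.13], [0.53, -0.09, -0.09]]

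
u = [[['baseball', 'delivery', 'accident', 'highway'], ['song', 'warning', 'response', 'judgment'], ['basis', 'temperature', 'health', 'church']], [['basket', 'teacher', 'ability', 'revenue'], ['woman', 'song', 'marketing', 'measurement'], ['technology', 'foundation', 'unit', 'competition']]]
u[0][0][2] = 'accident'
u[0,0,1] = 'delivery'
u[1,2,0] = 'technology'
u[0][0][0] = 'baseball'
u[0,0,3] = 'highway'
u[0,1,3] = 'judgment'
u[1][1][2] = 'marketing'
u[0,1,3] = 'judgment'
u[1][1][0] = 'woman'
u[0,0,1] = 'delivery'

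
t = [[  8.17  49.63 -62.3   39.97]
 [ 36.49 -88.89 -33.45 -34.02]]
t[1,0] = 36.49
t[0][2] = -62.3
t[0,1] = 49.63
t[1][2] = -33.45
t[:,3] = [39.97, -34.02]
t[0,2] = -62.3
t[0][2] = -62.3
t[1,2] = -33.45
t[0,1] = 49.63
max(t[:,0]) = 36.49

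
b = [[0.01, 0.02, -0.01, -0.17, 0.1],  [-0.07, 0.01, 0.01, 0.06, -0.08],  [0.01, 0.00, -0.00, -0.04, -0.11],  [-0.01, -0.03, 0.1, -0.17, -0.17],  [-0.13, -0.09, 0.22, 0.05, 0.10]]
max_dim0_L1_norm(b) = 0.56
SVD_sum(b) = [[0.02, 0.01, -0.02, -0.02, -0.02], [-0.01, -0.0, 0.01, 0.01, 0.01], [0.03, 0.02, -0.04, -0.04, -0.04], [0.04, 0.02, -0.06, -0.05, -0.05], [-0.11, -0.06, 0.15, 0.12, 0.14]] + [[-0.01,-0.01,0.02,-0.02,-0.02], [-0.01,-0.01,0.02,-0.01,-0.01], [-0.02,-0.01,0.04,-0.04,-0.03], [-0.06,-0.05,0.15,-0.13,-0.11], [-0.03,-0.02,0.07,-0.06,-0.05]] + [[0.03, 0.01, -0.00, -0.13, 0.14], [-0.01, -0.0, 0.00, 0.07, -0.08], [-0.01, -0.0, 0.0, 0.03, -0.04], [-0.00, -0.00, 0.00, 0.01, -0.01], [0.0, 0.0, -0.00, -0.01, 0.01]] + [[-0.02,0.01,-0.01,-0.0,-0.0], [-0.04,0.02,-0.02,-0.01,-0.0], [0.0,-0.0,0.00,0.0,0.00], [0.01,-0.0,0.0,0.00,0.0], [0.0,-0.00,0.00,0.0,0.00]] + [[-0.00, -0.00, -0.00, -0.00, -0.00], [0.0, 0.0, 0.0, 0.0, 0.00], [-0.0, -0.0, -0.0, -0.00, -0.0], [0.0, 0.0, 0.00, 0.0, 0.0], [-0.00, -0.0, -0.00, -0.00, -0.0]]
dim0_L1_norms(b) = [0.23, 0.15, 0.34, 0.49, 0.56]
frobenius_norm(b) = 0.47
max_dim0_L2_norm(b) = 0.26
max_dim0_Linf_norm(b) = 0.22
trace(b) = -0.05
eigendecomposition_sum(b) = [[(0.03+0.06j),(0.04+0.02j),(-0.08-0.07j),(-0.01-0.03j),(0.06-0.07j)],  [(-0.03-0.03j),(-0.03-0j),0.07+0.02j,(0.02+0.01j),(-0.01+0.06j)],  [(0.01-0.03j),-0.00-0.02j,0.05j,(-0.01+0.01j),-0.05+0.00j],  [(0.02-0.04j),-0.00-0.03j,(-0.01+0.08j),(-0.01+0.02j),-0.07-0.00j],  [-0.06+0.01j,(-0.04+0.03j),(0.09-0.05j),0.03-0.00j,(0.05+0.08j)]] + [[0.03-0.06j, (0.04-0.02j), (-0.08+0.07j), (-0.01+0.03j), 0.06+0.07j], [-0.03+0.03j, -0.03+0.00j, (0.07-0.02j), (0.02-0.01j), (-0.01-0.06j)], [0.01+0.03j, (-0+0.02j), 0.00-0.05j, (-0.01-0.01j), (-0.05-0j)], [(0.02+0.04j), (-0+0.03j), -0.01-0.08j, (-0.01-0.02j), (-0.07+0j)], [(-0.06-0.01j), (-0.04-0.03j), (0.09+0.05j), 0.03+0.00j, (0.05-0.08j)]] + [[(-0.05+0j), (-0.03-0j), 0.12+0.00j, (-0.13-0j), -0.03-0.00j], [-0.00+0.00j, (-0-0j), (0.01+0j), (-0.01-0j), -0.00-0.00j], [(-0.01+0j), -0.01-0.00j, 0.03+0.00j, -0.03-0.00j, (-0.01-0j)], [-0.05+0.00j, -0.04-0.00j, 0.13+0.00j, -0.15-0.00j, -0.03-0.00j], [(-0+0j), -0.00-0.00j, 0.01+0.00j, (-0.01-0j), (-0-0j)]] + [[-0.00-0.00j, 0j, -0.01+0.00j, 0.00+0.00j, -0.00+0.00j], [(-0-0j), 0j, -0.01+0.00j, 0.00+0.00j, -0.00+0.00j], [-0.00-0.00j, 0j, -0.01+0.00j, 0j, -0.00+0.00j], [-0.00-0.00j, 0.00+0.00j, (-0+0j), 0.00+0.00j, (-0+0j)], [-0.00-0.00j, 0.00+0.00j, (-0+0j), 0.00+0.00j, -0.00+0.00j]] + [[0.00+0.00j, (-0.03-0j), (0.04-0j), -0.01-0.00j, (0.02-0j)], [-0.00-0.00j, (0.07+0j), -0.12+0.00j, (0.03+0j), (-0.05+0j)], [-0.00-0.00j, 0.01+0.00j, (-0.02+0j), 0.01+0.00j, -0.01+0.00j], [(-0-0j), (0.01+0j), (-0.01+0j), 0j, (-0.01+0j)], [0j, (-0.01-0j), 0.02-0.00j, -0.01-0.00j, (0.01-0j)]]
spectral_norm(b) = 0.30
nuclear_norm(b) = 0.87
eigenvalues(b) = [(0.03+0.2j), (0.03-0.2j), (-0.17+0j), (-0.01+0j), (0.06+0j)]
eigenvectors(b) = [[0.20+0.52j, (0.2-0.52j), (0.66+0j), (-0.33+0j), (0.33+0j)], [-0.26-0.25j, -0.26+0.25j, 0.03+0.00j, (-0.8+0j), (-0.91+0j)], [0.13-0.25j, 0.13+0.25j, (0.17+0j), (-0.49+0j), (-0.18+0j)], [(0.23-0.33j), (0.23+0.33j), (0.73+0j), -0.11+0.00j, (-0.1+0j)], [-0.56+0.00j, -0.56-0.00j, (0.06+0j), -0.02+0.00j, (0.16+0j)]]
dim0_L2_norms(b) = [0.15, 0.1, 0.24, 0.26, 0.26]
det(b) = 0.00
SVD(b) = [[-0.13,-0.12,-0.84,-0.48,0.15], [0.06,-0.09,0.48,-0.87,-0.10], [-0.26,-0.25,0.22,0.03,0.9], [-0.33,-0.87,0.04,0.13,-0.35], [0.89,-0.41,-0.07,0.04,0.17]] @ diag([0.3014026571310077, 0.27976879372534547, 0.22463681922680515, 0.05930593172330802, 0.0026393639247682663]) @ [[-0.4, -0.24, 0.55, 0.46, 0.52], [0.23, 0.21, -0.63, 0.54, 0.46], [-0.14, -0.03, 0.00, 0.68, -0.72], [0.84, -0.43, 0.29, 0.15, 0.00], [-0.25, -0.84, -0.47, -0.09, -0.01]]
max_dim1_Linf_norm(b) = 0.22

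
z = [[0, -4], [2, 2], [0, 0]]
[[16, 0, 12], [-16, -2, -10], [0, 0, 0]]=z @ [[-4, -1, -2], [-4, 0, -3]]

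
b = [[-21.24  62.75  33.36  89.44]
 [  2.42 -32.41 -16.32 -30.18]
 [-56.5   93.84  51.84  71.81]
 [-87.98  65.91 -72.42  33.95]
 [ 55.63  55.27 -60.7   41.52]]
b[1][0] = 2.42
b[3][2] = -72.42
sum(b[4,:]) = 91.72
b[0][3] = 89.44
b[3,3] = 33.95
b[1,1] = -32.41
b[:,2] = [33.36, -16.32, 51.84, -72.42, -60.7]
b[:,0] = [-21.24, 2.42, -56.5, -87.98, 55.63]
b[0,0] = -21.24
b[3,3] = 33.95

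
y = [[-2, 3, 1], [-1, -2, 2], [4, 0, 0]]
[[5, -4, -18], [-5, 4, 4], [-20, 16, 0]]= y @ [[-5, 4, 0], [0, 0, -5], [-5, 4, -3]]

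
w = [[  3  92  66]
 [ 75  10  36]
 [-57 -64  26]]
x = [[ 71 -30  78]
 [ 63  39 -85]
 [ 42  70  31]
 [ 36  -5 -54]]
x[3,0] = 36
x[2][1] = 70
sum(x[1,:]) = 17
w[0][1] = 92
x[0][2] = 78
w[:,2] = [66, 36, 26]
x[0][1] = -30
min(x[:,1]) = -30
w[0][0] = 3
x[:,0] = [71, 63, 42, 36]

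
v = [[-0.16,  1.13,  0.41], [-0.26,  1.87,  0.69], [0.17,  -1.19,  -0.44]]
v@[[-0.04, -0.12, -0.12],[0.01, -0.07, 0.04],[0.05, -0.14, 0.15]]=[[0.04, -0.12, 0.13], [0.06, -0.2, 0.21], [-0.04, 0.12, -0.13]]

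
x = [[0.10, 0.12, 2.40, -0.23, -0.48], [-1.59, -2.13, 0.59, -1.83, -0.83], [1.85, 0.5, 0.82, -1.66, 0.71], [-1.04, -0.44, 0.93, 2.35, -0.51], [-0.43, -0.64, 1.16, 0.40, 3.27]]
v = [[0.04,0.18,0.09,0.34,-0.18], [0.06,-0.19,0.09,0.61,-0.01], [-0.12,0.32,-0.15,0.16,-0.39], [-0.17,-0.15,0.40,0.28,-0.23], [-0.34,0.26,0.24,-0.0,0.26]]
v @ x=[[-0.39, -0.37, 0.38, 0.24, -0.87], [-0.16, 0.19, 0.66, 1.61, -0.15], [-0.8, -0.59, -0.53, -0.09, -1.67], [0.77, 0.52, -0.17, 0.22, -0.40], [-0.12, -0.64, -0.16, -0.69, 0.97]]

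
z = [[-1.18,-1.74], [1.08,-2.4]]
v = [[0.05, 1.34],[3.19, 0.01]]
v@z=[[1.39, -3.3], [-3.75, -5.57]]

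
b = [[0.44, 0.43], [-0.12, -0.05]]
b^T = [[0.44, -0.12], [0.43, -0.05]]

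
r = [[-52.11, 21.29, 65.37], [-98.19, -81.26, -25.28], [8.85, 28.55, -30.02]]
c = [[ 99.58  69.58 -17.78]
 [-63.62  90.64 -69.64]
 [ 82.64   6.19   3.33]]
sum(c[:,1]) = 166.41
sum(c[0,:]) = 151.38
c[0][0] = 99.58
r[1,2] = -25.28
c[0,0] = 99.58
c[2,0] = 82.64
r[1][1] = -81.26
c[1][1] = 90.64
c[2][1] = 6.19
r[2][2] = -30.02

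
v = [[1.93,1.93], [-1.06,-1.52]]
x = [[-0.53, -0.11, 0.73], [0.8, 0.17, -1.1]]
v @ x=[[0.52, 0.12, -0.71], [-0.65, -0.14, 0.9]]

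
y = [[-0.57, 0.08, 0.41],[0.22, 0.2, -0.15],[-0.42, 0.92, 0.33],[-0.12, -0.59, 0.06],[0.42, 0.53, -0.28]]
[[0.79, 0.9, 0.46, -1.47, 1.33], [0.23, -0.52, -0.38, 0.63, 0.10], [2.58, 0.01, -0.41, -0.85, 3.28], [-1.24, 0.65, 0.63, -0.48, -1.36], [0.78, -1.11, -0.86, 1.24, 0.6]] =y @ [[-1.65, -1.69, -1.22, 3.01, 0.65], [2.35, -0.76, -0.86, 0.25, 2.55], [-0.82, -0.0, -0.40, 0.56, 3.66]]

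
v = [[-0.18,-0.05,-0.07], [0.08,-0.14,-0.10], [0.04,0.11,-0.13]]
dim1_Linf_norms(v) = [0.18, 0.14, 0.13]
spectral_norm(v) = 0.20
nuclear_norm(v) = 0.56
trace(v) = -0.45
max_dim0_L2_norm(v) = 0.2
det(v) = -0.01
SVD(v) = [[-0.94,  -0.15,  0.32], [0.12,  -0.99,  -0.09], [0.33,  -0.05,  0.94]] @ diag([0.20278427386255307, 0.18968012795294073, 0.17117239068784762]) @ [[0.94, 0.32, 0.05], [-0.29, 0.74, 0.61], [-0.16, 0.59, -0.79]]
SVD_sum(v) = [[-0.18, -0.06, -0.01], [0.02, 0.01, 0.0], [0.06, 0.02, 0.00]] + [[0.01, -0.02, -0.02], [0.05, -0.14, -0.11], [0.00, -0.01, -0.01]] + [[-0.01, 0.03, -0.04],[0.00, -0.01, 0.01],[-0.03, 0.1, -0.13]]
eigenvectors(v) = [[(0.78+0j), -0.19-0.37j, (-0.19+0.37j)], [(-0.48+0j), (-0.67+0j), (-0.67-0j)], [(0.4+0j), -0.10+0.61j, (-0.1-0.61j)]]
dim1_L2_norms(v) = [0.2, 0.19, 0.17]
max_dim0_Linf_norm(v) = 0.18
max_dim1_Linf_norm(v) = 0.18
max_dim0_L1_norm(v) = 0.3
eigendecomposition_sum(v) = [[(-0.12+0j),0.04-0.00j,(-0.07+0j)], [(0.07-0j),(-0.03+0j),(0.05-0j)], [(-0.06+0j),0.02-0.00j,(-0.04+0j)]] + [[-0.03+0.02j, -0.05-0.01j, 0.00-0.05j], [0.00+0.06j, (-0.06+0.06j), (-0.07-0.04j)], [(0.05+0.01j), (0.04+0.06j), (-0.05+0.06j)]] + [[(-0.03-0.02j), (-0.05+0.01j), 0.00+0.05j], [0.00-0.06j, (-0.06-0.06j), -0.07+0.04j], [(0.05-0.01j), (0.04-0.06j), (-0.05-0.06j)]]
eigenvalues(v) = [(-0.19+0j), (-0.13+0.13j), (-0.13-0.13j)]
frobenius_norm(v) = 0.33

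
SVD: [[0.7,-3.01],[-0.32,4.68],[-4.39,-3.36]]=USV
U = [[0.37, 0.46],[-0.61, -0.53],[0.70, -0.71]]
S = [6.85, 3.91]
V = [[-0.38,  -0.92],[0.92,  -0.38]]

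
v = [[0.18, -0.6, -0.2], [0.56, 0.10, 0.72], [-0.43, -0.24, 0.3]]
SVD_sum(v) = [[-0.12, -0.06, -0.16],  [0.52, 0.25, 0.69],  [-0.05, -0.02, -0.06]] + [[0.32, -0.53, -0.05], [0.07, -0.12, -0.01], [-0.02, 0.03, 0.0]] + [[-0.01, -0.01, 0.01], [-0.04, -0.03, 0.04], [-0.36, -0.25, 0.36]]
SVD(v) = [[0.23,-0.97,-0.04], [-0.97,-0.22,-0.1], [0.09,0.06,-0.99]] @ diag([0.9332695407749244, 0.6388742528190761, 0.5724924919565578]) @ [[-0.58,-0.27,-0.77], [-0.51,0.86,0.08], [0.64,0.44,-0.64]]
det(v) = 0.34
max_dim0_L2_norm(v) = 0.81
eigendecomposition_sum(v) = [[(-0.02+0.24j), (-0.25+0.05j), 0.07+0.21j],[0.32+0.06j, (0.03+0.35j), (0.29-0.07j)],[-0.10+0.14j, -0.17-0.06j, (-0.03+0.15j)]] + [[-0.02-0.24j,(-0.25-0.05j),0.07-0.21j], [0.32-0.06j,0.03-0.35j,0.29+0.07j], [-0.10-0.14j,(-0.17+0.06j),(-0.03-0.15j)]] + [[(0.22-0j),(-0.09-0j),-0.35-0.00j], [-0.08+0.00j,(0.04+0j),(0.13+0j)], [-0.23+0.00j,(0.1+0j),0.37+0.00j]]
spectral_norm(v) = 0.93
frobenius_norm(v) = 1.27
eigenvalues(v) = [(-0.02+0.74j), (-0.02-0.74j), (0.62+0j)]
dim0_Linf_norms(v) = [0.56, 0.6, 0.72]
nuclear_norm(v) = 2.14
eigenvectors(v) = [[(-0.05-0.54j), (-0.05+0.54j), -0.67+0.00j], [(-0.75+0j), -0.75-0.00j, 0.25+0.00j], [(0.17-0.34j), 0.17+0.34j, 0.70+0.00j]]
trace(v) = 0.58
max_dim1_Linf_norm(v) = 0.72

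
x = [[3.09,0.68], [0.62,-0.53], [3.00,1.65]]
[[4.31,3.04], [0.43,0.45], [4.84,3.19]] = x@[[1.25, 0.93], [0.66, 0.24]]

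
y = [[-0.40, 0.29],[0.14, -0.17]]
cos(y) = [[0.90, 0.08], [0.04, 0.97]]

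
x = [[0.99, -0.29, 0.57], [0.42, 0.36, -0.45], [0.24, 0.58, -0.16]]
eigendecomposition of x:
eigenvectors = [[(0.89+0j), (-0.14+0.26j), (-0.14-0.26j)], [(0.32+0j), 0.69+0.00j, 0.69-0.00j], [0.32+0.00j, (0.34-0.56j), (0.34+0.56j)]]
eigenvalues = [(1.09+0j), (0.05+0.52j), (0.05-0.52j)]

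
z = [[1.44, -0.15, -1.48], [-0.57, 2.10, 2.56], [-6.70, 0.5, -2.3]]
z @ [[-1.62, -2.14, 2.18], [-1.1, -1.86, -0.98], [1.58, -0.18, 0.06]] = [[-4.51,-2.54,3.2], [2.66,-3.15,-3.15], [6.67,13.82,-15.23]]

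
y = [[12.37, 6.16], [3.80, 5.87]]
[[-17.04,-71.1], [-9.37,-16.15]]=y@[[-0.86, -6.46], [-1.04, 1.43]]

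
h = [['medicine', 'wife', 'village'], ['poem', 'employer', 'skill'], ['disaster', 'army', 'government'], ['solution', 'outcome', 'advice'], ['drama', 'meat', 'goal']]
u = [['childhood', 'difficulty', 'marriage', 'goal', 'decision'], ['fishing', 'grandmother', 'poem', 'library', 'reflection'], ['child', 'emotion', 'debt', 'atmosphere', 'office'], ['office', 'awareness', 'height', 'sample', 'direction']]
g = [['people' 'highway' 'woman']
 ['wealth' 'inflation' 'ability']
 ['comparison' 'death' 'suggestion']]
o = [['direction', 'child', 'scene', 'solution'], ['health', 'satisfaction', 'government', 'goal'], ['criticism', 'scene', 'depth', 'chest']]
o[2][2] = 'depth'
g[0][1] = 'highway'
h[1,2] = 'skill'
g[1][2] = 'ability'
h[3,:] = ['solution', 'outcome', 'advice']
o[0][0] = 'direction'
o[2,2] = 'depth'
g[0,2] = 'woman'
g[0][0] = 'people'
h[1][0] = 'poem'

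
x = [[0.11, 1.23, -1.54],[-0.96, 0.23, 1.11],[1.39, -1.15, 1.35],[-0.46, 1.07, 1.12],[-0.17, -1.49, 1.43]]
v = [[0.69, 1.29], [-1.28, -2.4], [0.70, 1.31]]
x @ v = [[-2.58, -4.83], [-0.18, -0.34], [3.38, 6.32], [-0.9, -1.69], [2.79, 5.23]]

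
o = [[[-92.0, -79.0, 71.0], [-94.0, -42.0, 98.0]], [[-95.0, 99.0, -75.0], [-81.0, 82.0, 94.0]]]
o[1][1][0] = -81.0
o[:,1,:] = [[-94.0, -42.0, 98.0], [-81.0, 82.0, 94.0]]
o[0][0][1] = -79.0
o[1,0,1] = 99.0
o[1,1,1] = 82.0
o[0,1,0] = -94.0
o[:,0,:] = [[-92.0, -79.0, 71.0], [-95.0, 99.0, -75.0]]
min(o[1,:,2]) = -75.0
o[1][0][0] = -95.0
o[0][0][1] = -79.0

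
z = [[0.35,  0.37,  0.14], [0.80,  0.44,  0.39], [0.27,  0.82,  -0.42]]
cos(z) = [[0.80, -0.18, -0.06], [-0.33, 0.63, -0.05], [-0.29, -0.04, 0.75]]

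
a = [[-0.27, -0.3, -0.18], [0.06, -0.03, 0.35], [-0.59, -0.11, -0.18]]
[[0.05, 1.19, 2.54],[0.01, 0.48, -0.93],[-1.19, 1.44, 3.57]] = a @ [[2.61, -2.41, -4.89], [-2.15, -2.72, -2.83], [-0.61, 1.55, -2.05]]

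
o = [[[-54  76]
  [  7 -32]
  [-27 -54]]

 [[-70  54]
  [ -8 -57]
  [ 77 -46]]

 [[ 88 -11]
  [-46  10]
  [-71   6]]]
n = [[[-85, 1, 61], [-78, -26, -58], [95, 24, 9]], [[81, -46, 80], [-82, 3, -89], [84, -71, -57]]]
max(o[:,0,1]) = 76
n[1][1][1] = 3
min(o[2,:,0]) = -71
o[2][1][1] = 10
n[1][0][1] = -46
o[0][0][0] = -54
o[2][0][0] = 88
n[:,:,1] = [[1, -26, 24], [-46, 3, -71]]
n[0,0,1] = 1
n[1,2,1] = -71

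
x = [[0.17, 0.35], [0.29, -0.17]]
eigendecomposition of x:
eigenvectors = [[0.88, -0.55],[0.48, 0.83]]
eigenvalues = [0.36, -0.36]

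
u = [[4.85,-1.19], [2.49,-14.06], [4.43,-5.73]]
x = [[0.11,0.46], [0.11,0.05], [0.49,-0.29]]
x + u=[[4.96, -0.73], [2.60, -14.01], [4.92, -6.02]]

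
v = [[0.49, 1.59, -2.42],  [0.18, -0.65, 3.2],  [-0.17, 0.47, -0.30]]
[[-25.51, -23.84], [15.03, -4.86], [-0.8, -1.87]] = v @ [[-15.22,  -20.51], [-4.2,  -13.36], [4.70,  -3.08]]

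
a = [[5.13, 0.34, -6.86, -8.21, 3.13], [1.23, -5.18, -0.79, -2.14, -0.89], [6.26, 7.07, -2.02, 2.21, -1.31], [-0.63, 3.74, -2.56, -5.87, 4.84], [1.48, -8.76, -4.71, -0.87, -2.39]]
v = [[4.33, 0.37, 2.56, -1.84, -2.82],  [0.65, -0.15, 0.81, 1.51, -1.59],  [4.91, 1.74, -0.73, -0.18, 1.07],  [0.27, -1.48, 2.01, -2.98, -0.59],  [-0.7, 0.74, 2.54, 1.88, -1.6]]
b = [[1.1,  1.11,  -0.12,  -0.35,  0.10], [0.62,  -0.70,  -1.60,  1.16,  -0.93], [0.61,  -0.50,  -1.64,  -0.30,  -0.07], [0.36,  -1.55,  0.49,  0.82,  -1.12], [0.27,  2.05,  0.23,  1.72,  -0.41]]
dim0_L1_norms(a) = [14.73, 25.09, 16.94, 19.3, 12.56]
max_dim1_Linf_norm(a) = 8.76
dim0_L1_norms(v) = [10.86, 4.48, 8.65, 8.39, 7.67]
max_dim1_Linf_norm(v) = 4.91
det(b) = -0.10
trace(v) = -1.13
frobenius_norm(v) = 10.03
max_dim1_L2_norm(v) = 6.06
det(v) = -137.95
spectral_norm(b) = 3.12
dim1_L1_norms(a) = [23.67, 10.23, 18.87, 17.64, 18.21]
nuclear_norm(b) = 9.27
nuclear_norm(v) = 18.73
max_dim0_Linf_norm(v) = 4.91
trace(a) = -10.33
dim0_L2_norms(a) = [8.34, 12.95, 8.97, 10.59, 6.44]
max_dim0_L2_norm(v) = 6.62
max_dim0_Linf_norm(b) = 2.05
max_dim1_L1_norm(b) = 5.01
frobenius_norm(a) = 21.71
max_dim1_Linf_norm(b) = 2.05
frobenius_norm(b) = 4.88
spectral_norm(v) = 7.29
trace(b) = -0.83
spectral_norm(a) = 14.50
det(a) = 7.05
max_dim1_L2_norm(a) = 12.28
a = v @ b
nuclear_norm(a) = 38.78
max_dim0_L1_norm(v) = 10.86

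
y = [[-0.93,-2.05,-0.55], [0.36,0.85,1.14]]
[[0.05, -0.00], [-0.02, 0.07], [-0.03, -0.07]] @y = [[-0.05, -0.10, -0.03],[0.04, 0.1, 0.09],[0.0, 0.00, -0.06]]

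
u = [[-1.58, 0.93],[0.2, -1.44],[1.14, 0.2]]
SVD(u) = [[-0.81, -0.16],[0.46, -0.76],[0.35, 0.63]] @ diag([2.235086369839555, 1.3486618995721056]) @ [[0.8, -0.6], [0.6, 0.8]]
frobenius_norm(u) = 2.61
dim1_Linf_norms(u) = [1.58, 1.44, 1.14]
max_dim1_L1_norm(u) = 2.51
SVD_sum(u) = [[-1.45, 1.10], [0.82, -0.62], [0.63, -0.48]] + [[-0.13, -0.17],[-0.62, -0.82],[0.51, 0.68]]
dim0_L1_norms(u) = [2.92, 2.57]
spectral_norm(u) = 2.24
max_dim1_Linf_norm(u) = 1.58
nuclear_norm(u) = 3.58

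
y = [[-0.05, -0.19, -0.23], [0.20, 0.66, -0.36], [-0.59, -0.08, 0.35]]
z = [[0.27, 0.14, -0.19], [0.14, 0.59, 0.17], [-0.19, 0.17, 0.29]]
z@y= [[0.13, 0.06, -0.18], [0.01, 0.35, -0.19], [-0.13, 0.13, 0.08]]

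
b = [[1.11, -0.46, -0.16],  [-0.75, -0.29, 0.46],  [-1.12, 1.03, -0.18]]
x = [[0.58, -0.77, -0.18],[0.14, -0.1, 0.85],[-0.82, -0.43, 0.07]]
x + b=[[1.69,-1.23,-0.34], [-0.61,-0.39,1.31], [-1.94,0.60,-0.11]]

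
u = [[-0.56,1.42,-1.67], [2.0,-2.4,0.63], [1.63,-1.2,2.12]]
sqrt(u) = [[(0.48+0.34j), (0.42-0.55j), -0.70+0.18j], [0.51-0.96j, (0.16+1.54j), 0.07-0.51j], [(0.61-0.34j), (-0.32+0.55j), 1.50-0.18j]]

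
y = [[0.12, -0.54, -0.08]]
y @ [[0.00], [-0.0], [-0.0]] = [[0.0]]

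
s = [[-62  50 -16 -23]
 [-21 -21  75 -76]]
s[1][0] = -21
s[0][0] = -62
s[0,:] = [-62, 50, -16, -23]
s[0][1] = 50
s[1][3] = -76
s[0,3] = -23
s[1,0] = -21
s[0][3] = -23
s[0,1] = 50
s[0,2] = -16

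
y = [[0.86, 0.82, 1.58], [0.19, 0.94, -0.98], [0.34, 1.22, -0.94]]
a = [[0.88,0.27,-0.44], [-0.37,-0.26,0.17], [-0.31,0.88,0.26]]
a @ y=[[0.66, 0.44, 1.54], [-0.31, -0.34, -0.49], [-0.01, 0.89, -1.6]]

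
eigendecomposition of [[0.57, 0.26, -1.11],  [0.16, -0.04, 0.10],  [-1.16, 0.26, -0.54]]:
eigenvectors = [[0.85,0.52,0.09], [0.06,-0.13,0.96], [-0.53,0.84,0.27]]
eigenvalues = [1.28, -1.3, 0.0]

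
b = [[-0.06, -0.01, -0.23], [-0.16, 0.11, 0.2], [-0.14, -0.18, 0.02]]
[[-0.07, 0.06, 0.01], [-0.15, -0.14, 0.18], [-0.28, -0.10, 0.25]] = b @ [[1.27,0.48,-1.15], [0.59,0.14,-0.49], [-0.04,-0.41,0.27]]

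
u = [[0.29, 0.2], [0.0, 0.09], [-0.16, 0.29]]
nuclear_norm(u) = 0.69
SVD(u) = [[-0.80, 0.58],[-0.22, -0.11],[-0.55, -0.8]] @ diag([0.37028270990753936, 0.3237139396805906]) @ [[-0.39, -0.92],[0.92, -0.39]]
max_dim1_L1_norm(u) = 0.49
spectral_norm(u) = 0.37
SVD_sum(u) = [[0.12, 0.27],[0.03, 0.08],[0.08, 0.19]] + [[0.17,-0.07], [-0.03,0.01], [-0.24,0.10]]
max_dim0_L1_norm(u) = 0.58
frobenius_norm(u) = 0.49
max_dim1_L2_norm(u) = 0.35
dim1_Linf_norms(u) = [0.29, 0.09, 0.29]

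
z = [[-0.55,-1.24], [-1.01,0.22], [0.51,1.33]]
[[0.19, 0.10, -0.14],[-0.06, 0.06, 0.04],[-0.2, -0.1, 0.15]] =z@[[0.02, -0.07, -0.01], [-0.16, -0.05, 0.12]]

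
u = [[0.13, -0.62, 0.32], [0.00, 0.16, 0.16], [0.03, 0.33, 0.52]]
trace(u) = 0.81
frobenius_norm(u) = 0.97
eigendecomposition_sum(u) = [[0.01, 0.07, 0.12], [0.01, 0.11, 0.18], [0.03, 0.32, 0.52]] + [[0.12, -0.67, 0.20], [-0.01, 0.05, -0.02], [-0.0, 0.01, -0.00]] + [[-0.00, -0.02, 0.01],[-0.0, -0.00, 0.0],[0.00, 0.0, -0.00]]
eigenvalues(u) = [0.64, 0.18, -0.0]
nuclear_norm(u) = 1.37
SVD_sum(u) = [[0.09, -0.65, 0.05], [-0.02, 0.14, -0.01], [-0.04, 0.28, -0.02]] + [[0.04, 0.03, 0.27], [0.02, 0.02, 0.17], [0.07, 0.05, 0.54]] + [[-0.0, -0.00, 0.0], [-0.0, -0.00, 0.0], [0.0, 0.00, -0.00]]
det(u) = -0.00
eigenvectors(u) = [[-0.21,-1.00,-0.98], [-0.31,0.08,-0.14], [-0.93,0.01,0.14]]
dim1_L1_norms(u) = [1.07, 0.32, 0.88]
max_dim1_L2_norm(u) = 0.71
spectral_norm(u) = 0.73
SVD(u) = [[-0.90, -0.43, -0.07],[0.2, -0.27, -0.94],[0.39, -0.86, 0.33]] @ diag([0.7275556717347479, 0.6369939438165209, 0.0012083326011550302]) @ [[-0.14, 0.99, -0.07], [-0.13, -0.09, -0.99], [0.98, 0.13, -0.14]]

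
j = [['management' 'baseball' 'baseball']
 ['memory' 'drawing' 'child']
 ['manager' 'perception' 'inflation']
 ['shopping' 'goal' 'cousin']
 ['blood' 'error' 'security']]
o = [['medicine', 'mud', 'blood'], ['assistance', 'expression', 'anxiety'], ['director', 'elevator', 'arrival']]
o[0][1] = 'mud'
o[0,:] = ['medicine', 'mud', 'blood']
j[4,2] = 'security'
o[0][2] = 'blood'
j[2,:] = ['manager', 'perception', 'inflation']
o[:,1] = ['mud', 'expression', 'elevator']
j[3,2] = 'cousin'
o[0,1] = 'mud'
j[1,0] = 'memory'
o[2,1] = 'elevator'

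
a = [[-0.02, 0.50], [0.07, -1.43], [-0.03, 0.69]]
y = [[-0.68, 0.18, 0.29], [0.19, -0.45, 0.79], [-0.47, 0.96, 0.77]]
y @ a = [[0.02, -0.4], [-0.06, 1.28], [0.05, -1.08]]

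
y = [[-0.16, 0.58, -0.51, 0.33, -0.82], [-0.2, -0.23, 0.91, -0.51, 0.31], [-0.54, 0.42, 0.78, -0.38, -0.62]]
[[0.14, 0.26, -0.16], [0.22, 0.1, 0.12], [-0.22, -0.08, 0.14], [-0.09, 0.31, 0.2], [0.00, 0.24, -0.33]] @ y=[[0.01, -0.05, 0.04, -0.03, 0.06], [-0.12, 0.15, 0.07, -0.02, -0.22], [-0.02, -0.05, 0.15, -0.08, 0.07], [-0.16, -0.04, 0.48, -0.26, 0.05], [0.13, -0.19, -0.04, 0.00, 0.28]]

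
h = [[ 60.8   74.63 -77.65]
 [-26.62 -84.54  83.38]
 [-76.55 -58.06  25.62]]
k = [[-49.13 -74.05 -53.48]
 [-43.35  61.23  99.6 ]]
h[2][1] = -58.06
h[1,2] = 83.38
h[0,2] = -77.65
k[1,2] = 99.6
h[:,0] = [60.8, -26.62, -76.55]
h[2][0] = -76.55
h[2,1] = -58.06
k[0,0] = -49.13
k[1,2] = 99.6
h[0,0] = 60.8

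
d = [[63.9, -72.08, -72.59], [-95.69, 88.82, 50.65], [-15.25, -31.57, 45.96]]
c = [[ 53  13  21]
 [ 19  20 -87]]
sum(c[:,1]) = 33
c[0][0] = 53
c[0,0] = 53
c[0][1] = 13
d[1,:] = [-95.69, 88.82, 50.65]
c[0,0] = 53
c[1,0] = 19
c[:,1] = [13, 20]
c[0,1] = 13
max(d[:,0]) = 63.9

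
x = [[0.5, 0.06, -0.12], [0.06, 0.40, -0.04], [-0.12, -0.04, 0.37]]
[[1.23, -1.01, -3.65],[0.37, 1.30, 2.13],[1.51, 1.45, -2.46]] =x@[[3.64,-1.56,-10.25], [0.91,3.86,5.92], [5.37,3.83,-9.32]]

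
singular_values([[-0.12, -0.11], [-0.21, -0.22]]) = [0.34, 0.01]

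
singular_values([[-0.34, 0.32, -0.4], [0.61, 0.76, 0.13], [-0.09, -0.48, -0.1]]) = [1.08, 0.63, 0.16]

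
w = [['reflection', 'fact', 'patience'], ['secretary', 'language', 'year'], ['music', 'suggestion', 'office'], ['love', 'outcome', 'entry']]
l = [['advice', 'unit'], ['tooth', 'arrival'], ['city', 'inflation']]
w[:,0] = ['reflection', 'secretary', 'music', 'love']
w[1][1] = 'language'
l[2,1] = 'inflation'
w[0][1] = 'fact'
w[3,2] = 'entry'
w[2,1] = 'suggestion'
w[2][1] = 'suggestion'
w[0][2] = 'patience'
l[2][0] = 'city'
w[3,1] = 'outcome'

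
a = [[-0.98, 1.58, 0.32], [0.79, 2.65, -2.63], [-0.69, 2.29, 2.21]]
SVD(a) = [[0.31, -0.36, -0.88], [0.91, 0.38, 0.17], [0.28, -0.85, 0.44]] @ diag([3.919926130407177, 3.579831206443328, 0.7389097817227274]) @ [[0.06, 0.90, -0.43], [0.35, -0.42, -0.84], [0.94, 0.10, 0.34]]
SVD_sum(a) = [[0.07, 1.11, -0.53],  [0.20, 3.21, -1.53],  [0.06, 0.97, -0.46]] + [[-0.44, 0.53, 1.07], [0.47, -0.57, -1.15], [-1.06, 1.28, 2.56]] + [[-0.61, -0.07, -0.22], [0.12, 0.01, 0.04], [0.31, 0.03, 0.11]]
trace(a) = 3.88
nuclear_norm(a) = 8.24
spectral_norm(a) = 3.92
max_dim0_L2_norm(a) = 3.84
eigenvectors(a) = [[(0.97+0j), 0.21-0.20j, (0.21+0.2j)], [(-0.04+0j), 0.70+0.00j, 0.70-0.00j], [0.24+0.00j, (0.12-0.65j), 0.12+0.65j]]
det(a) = -10.37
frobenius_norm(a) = 5.36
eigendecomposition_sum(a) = [[-1.03-0.00j, (0.25+0j), (0.31+0j)],[(0.04+0j), -0.01-0.00j, (-0.01-0j)],[(-0.25-0j), 0.06+0.00j, 0.08+0.00j]] + [[0.03-0.20j, 0.66-0.09j, 0.79j], [0.37-0.31j, 1.33+0.95j, -1.31+1.40j], [(-0.22-0.4j), 1.11-1.06j, 1.07+1.46j]] + [[0.03+0.20j, (0.66+0.09j), 0.00-0.79j], [0.37+0.31j, (1.33-0.95j), -1.31-1.40j], [-0.22+0.40j, (1.11+1.06j), (1.07-1.46j)]]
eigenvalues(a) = [(-0.96+0j), (2.42+2.21j), (2.42-2.21j)]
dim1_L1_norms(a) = [2.88, 6.07, 5.19]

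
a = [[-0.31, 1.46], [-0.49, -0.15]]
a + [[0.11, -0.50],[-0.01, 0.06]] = [[-0.20, 0.96],[-0.5, -0.09]]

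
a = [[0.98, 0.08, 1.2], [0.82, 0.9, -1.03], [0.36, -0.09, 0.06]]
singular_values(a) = [1.69, 1.48, 0.22]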